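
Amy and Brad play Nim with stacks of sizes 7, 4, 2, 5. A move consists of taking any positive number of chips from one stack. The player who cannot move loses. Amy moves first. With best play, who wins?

Write each in binary and XOR column by column:
  111  (7)
  100  (4)
  010  (2)
  101  (5)
  ---
  100  (4)
The nim-sum is 4 ≠ 0, so this is an N-position: the player to move can win; Amy has a winning move.

Amy wins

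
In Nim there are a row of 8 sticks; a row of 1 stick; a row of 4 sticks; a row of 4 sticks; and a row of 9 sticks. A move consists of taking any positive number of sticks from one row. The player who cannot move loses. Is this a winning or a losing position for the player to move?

Losing position

Compute the nim-sum pairwise:
8 ⊕ 1 = 9
9 ⊕ 4 = 13
13 ⊕ 4 = 9
9 ⊕ 9 = 0
The nim-sum is 0, so this is a P-position: the player to move is in a losing position under optimal play.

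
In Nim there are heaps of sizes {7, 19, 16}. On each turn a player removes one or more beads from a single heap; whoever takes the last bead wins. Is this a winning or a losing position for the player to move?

Winning position

Nim-sum: 7 ⊕ 19 ⊕ 16 = 4.
The nim-sum is 4 ≠ 0, so this is an N-position: the player to move can win.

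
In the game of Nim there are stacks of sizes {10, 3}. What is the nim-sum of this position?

Nim-sum: 10 ⊕ 3 = 9.

9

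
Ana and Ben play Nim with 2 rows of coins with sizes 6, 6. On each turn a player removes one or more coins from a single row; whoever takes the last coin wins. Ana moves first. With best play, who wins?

Nim-sum: 6 ^ 6 = 0.
The nim-sum is 0, so this is a P-position: the player to move is in a losing position under optimal play; Ana is about to move from it and so loses — Ben wins.

Ben wins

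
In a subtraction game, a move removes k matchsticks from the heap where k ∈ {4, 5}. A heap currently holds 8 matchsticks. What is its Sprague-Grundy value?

Build the Grundy sequence with g(k) = mex{g(k−s) : s ∈ {4, 5}, s ≤ k}:
g(0) = mex{} = 0
g(1) = mex{} = 0
g(2) = mex{} = 0
g(3) = mex{} = 0
g(4) = mex{0} = 1
g(5) = mex{0} = 1
g(6) = mex{0} = 1
g(7) = mex{0} = 1
g(8) = mex{0,1} = 2
So g(8) = 2.

2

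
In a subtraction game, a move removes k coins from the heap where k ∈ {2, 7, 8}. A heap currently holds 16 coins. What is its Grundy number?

Build the Grundy sequence with g(k) = mex{g(k−s) : s ∈ {2, 7, 8}, s ≤ k}:
k:     0  1  2  3  4  5  6  7  8  9 10 11 12 13 14 15 16
g(k):  0  0  1  1  0  0  1  1  2  2  0  3  1  2  0  0  1
So g(16) = 1.

1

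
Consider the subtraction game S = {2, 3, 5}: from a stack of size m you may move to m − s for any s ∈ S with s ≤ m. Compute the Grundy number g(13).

3

Compute g(0), g(1), … for moves {2, 3, 5}:
g(0) = mex{} = 0
g(1) = mex{} = 0
g(2) = mex{0} = 1
g(3) = mex{0} = 1
g(4) = mex{0,1} = 2
g(5) = mex{0,1} = 2
g(6) = mex{0,1,2} = 3
g(7) = mex{1,2} = 0
g(8) = mex{1,2,3} = 0
g(9) = mex{0,2,3} = 1
g(10) = mex{0,2} = 1
g(11) = mex{0,1,3} = 2
g(12) = mex{0,1} = 2
g(13) = mex{0,1,2} = 3
So g(13) = 3.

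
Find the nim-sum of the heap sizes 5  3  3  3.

6

In binary:
  101  (5)
  011  (3)
  011  (3)
  011  (3)
  ---
  110  (6)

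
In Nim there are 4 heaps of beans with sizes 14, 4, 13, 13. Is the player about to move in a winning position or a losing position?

Winning position

Nim-sum: 14 XOR 4 XOR 13 XOR 13 = 10.
The nim-sum is 10 ≠ 0, so this is an N-position: the player to move can win.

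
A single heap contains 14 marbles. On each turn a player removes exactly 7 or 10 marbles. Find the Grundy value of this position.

2

Grundy values for subtraction set {7, 10}:
g(0) = mex{} = 0
g(1) = mex{} = 0
g(2) = mex{} = 0
g(3) = mex{} = 0
g(4) = mex{} = 0
g(5) = mex{} = 0
g(6) = mex{} = 0
g(7) = mex{0} = 1
g(8) = mex{0} = 1
g(9) = mex{0} = 1
g(10) = mex{0} = 1
g(11) = mex{0} = 1
g(12) = mex{0} = 1
g(13) = mex{0} = 1
g(14) = mex{0,1} = 2
So g(14) = 2.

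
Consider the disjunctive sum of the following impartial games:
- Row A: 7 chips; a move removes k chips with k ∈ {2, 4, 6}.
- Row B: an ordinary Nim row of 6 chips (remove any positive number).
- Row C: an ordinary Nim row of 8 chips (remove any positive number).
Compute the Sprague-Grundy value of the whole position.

For row A, compute g(0), g(1), … with moves {2, 4, 6}:
k:     0  1  2  3  4  5  6  7
g(k):  0  0  1  1  2  2  3  3
So g(7) = 3.
Row B is a plain Nim row of size 6, so its Grundy value is 6.
Row C is a plain Nim row of size 8, so its Grundy value is 8.
By the Sprague-Grundy theorem, the Grundy value of a sum of independent games is the XOR of the component values.
Combined value = 3 XOR 6 XOR 8 = 13.

13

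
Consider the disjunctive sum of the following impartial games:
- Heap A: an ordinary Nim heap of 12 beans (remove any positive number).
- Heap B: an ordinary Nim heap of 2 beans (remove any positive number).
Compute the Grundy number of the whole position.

Heap A is a plain Nim heap of size 12, so its Grundy value is 12.
Heap B is a plain Nim heap of size 2, so its Grundy value is 2.
The value of a disjunctive sum is the nim-sum of the parts.
Combined value = 12 XOR 2 = 14.

14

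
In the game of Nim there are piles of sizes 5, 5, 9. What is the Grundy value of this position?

Nim-sum: 5 XOR 5 XOR 9 = 9.

9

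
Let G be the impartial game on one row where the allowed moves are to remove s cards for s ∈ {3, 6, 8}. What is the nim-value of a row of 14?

Grundy values for subtraction set {3, 6, 8}:
g(0) = mex{} = 0
g(1) = mex{} = 0
g(2) = mex{} = 0
g(3) = mex{0} = 1
g(4) = mex{0} = 1
g(5) = mex{0} = 1
g(6) = mex{0,1} = 2
g(7) = mex{0,1} = 2
g(8) = mex{0,1} = 2
g(9) = mex{0,1,2} = 3
g(10) = mex{0,1,2} = 3
g(11) = mex{1,2} = 0
g(12) = mex{1,2,3} = 0
g(13) = mex{1,2,3} = 0
g(14) = mex{0,2} = 1
So g(14) = 1.

1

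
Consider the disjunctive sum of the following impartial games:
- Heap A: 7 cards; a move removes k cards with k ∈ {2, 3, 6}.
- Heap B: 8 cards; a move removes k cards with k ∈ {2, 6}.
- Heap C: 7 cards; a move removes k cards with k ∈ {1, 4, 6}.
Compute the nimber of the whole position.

1

Build the Grundy sequence for heap A with g(k) = mex{g(k−s) : s ∈ {2, 3, 6}, s ≤ k}:
k:     0  1  2  3  4  5  6  7
g(k):  0  0  1  1  2  0  3  1
So g(7) = 1.
For heap B, compute g(0), g(1), … with moves {2, 6}:
k:     0  1  2  3  4  5  6  7  8
g(k):  0  0  1  1  0  0  1  1  0
So g(8) = 0.
Build the Grundy sequence for heap C with g(k) = mex{g(k−s) : s ∈ {1, 4, 6}, s ≤ k}:
g(0) = mex{} = 0
g(1) = mex{0} = 1
g(2) = mex{1} = 0
g(3) = mex{0} = 1
g(4) = mex{0,1} = 2
g(5) = mex{1,2} = 0
g(6) = mex{0} = 1
g(7) = mex{1} = 0
So g(7) = 0.
By the Sprague-Grundy theorem, the Grundy value of a sum of independent games is the XOR of the component values.
Combined value = 1 XOR 0 XOR 0 = 1.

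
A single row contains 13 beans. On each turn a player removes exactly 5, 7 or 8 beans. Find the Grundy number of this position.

Grundy values for subtraction set {5, 7, 8}:
g(0) = mex{} = 0
g(1) = mex{} = 0
g(2) = mex{} = 0
g(3) = mex{} = 0
g(4) = mex{} = 0
g(5) = mex{0} = 1
g(6) = mex{0} = 1
g(7) = mex{0} = 1
g(8) = mex{0} = 1
g(9) = mex{0} = 1
g(10) = mex{0,1} = 2
g(11) = mex{0,1} = 2
g(12) = mex{0,1} = 2
g(13) = mex{1} = 0
So g(13) = 0.

0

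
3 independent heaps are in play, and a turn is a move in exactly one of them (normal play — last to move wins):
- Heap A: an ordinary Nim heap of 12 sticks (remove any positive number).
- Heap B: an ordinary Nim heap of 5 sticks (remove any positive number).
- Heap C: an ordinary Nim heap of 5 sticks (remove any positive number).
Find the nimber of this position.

12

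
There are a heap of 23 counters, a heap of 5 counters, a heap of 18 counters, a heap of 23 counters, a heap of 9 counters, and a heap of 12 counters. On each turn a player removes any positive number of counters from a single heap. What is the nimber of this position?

18

Nim-sum: 23 ⊕ 5 ⊕ 18 ⊕ 23 ⊕ 9 ⊕ 12 = 18.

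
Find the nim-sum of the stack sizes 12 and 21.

Write each in binary and XOR column by column:
  01100  (12)
  10101  (21)
  -----
  11001  (25)

25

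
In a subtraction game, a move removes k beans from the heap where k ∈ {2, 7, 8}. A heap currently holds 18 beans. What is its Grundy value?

2

Grundy values for subtraction set {2, 7, 8}:
k:     0  1  2  3  4  5  6  7  8  9 10 11 12 13 14 15 16 17 18
g(k):  0  0  1  1  0  0  1  1  2  2  0  3  1  2  0  0  1  1  2
So g(18) = 2.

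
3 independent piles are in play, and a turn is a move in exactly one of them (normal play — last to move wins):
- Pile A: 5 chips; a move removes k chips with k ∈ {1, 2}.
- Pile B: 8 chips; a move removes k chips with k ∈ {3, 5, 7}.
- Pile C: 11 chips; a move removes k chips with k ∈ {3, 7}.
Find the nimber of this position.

0

Grundy values for pile A (subtraction set {1, 2}):
k:     0  1  2  3  4  5
g(k):  0  1  2  0  1  2
So g(5) = 2.
Build the Grundy sequence for pile B with g(k) = mex{g(k−s) : s ∈ {3, 5, 7}, s ≤ k}:
g(0) = mex{} = 0
g(1) = mex{} = 0
g(2) = mex{} = 0
g(3) = mex{0} = 1
g(4) = mex{0} = 1
g(5) = mex{0} = 1
g(6) = mex{0,1} = 2
g(7) = mex{0,1} = 2
g(8) = mex{0,1} = 2
So g(8) = 2.
For pile C, compute g(0), g(1), … with moves {3, 7}:
k:     0  1  2  3  4  5  6  7  8  9 10 11
g(k):  0  0  0  1  1  1  0  2  2  1  0  0
So g(11) = 0.
The value of a disjunctive sum is the nim-sum of the parts.
Combined value = 2 ⊕ 2 ⊕ 0 = 0.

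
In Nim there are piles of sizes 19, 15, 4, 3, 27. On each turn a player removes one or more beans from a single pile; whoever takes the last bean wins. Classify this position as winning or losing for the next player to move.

Losing position

Bitwise XOR of the heap sizes:
  10011  (19)
  01111  (15)
  00100  (4)
  00011  (3)
  11011  (27)
  -----
  00000  (0)
The nim-sum is 0, so this is a P-position: the player to move is in a losing position under optimal play.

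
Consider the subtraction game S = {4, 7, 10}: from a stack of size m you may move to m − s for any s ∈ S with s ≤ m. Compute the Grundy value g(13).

3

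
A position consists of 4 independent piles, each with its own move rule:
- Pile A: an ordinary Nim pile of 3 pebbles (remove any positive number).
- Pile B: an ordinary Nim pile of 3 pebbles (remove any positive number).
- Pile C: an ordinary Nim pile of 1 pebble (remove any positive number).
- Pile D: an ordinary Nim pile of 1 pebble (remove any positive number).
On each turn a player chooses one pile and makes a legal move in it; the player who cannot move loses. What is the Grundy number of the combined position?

0

Pile A is a plain Nim pile of size 3, so its Grundy value is 3.
Pile B is a plain Nim pile of size 3, so its Grundy value is 3.
Pile C is a plain Nim pile of size 1, so its Grundy value is 1.
Pile D is a plain Nim pile of size 1, so its Grundy value is 1.
The value of a disjunctive sum is the nim-sum of the parts.
Combined value = 3 XOR 3 XOR 1 XOR 1 = 0.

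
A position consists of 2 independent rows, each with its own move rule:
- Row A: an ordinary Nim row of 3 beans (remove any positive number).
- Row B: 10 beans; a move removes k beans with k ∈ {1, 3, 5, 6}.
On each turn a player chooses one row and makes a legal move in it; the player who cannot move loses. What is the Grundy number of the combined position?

Row A is a plain Nim row of size 3, so its Grundy value is 3.
Build the Grundy sequence for row B with g(k) = mex{g(k−s) : s ∈ {1, 3, 5, 6}, s ≤ k}:
k:     0  1  2  3  4  5  6  7  8  9 10
g(k):  0  1  0  1  0  1  2  3  2  3  2
So g(10) = 2.
The value of a disjunctive sum is the nim-sum of the parts.
Combined value = 3 ⊕ 2 = 1.

1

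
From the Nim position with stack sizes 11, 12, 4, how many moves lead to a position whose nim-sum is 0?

1

In binary:
  1011  (11)
  1100  (12)
  0100  (4)
  ----
  0011  (3)
The overall nim-sum is X = 3. A stack of size p has a winning move iff p XOR X < p (reduce it to p XOR X).
  11: 11 XOR 3 = 8 < 11 — winning move (to 8).
  12: 12 XOR 3 = 15 ≥ 12 — no move.
  4: 4 XOR 3 = 7 ≥ 4 — no move.
That gives 1 winning move.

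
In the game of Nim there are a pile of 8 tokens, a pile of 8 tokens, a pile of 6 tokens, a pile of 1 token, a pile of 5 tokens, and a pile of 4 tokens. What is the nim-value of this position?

Nim-sum: 8 ^ 8 ^ 6 ^ 1 ^ 5 ^ 4 = 6.

6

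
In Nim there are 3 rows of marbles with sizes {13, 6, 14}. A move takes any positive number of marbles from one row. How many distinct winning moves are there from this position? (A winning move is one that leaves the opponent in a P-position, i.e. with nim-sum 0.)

3

Nim-sum: 13 XOR 6 XOR 14 = 5.
The overall nim-sum is X = 5. A row of size p has a winning move iff p XOR X < p (reduce it to p XOR X).
  13: 13 XOR 5 = 8 < 13 — winning move (to 8).
  6: 6 XOR 5 = 3 < 6 — winning move (to 3).
  14: 14 XOR 5 = 11 < 14 — winning move (to 11).
That gives 3 winning moves.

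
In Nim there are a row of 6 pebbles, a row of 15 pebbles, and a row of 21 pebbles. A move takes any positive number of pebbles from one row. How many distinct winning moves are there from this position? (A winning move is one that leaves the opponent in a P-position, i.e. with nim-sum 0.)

1

Bitwise XOR of the heap sizes:
  00110  (6)
  01111  (15)
  10101  (21)
  -----
  11100  (28)
The overall nim-sum is X = 28. A row of size p has a winning move iff p XOR X < p (reduce it to p XOR X).
  6: 6 XOR 28 = 26 ≥ 6 — no move.
  15: 15 XOR 28 = 19 ≥ 15 — no move.
  21: 21 XOR 28 = 9 < 21 — winning move (to 9).
That gives 1 winning move.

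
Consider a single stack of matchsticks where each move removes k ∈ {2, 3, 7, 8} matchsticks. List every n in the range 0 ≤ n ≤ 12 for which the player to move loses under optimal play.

0, 1, 5, 6, 10, 11

Build the Grundy sequence with g(k) = mex{g(k−s) : s ∈ {2, 3, 7, 8}, s ≤ k}:
g(0) = mex{} = 0
g(1) = mex{} = 0
g(2) = mex{0} = 1
g(3) = mex{0} = 1
g(4) = mex{0,1} = 2
g(5) = mex{1} = 0
g(6) = mex{1,2} = 0
g(7) = mex{0,2} = 1
g(8) = mex{0} = 1
g(9) = mex{0,1} = 2
g(10) = mex{1} = 0
g(11) = mex{1,2} = 0
g(12) = mex{0,2} = 1
The P-positions (g = 0) in 0..12 are 0, 1, 5, 6, 10, 11.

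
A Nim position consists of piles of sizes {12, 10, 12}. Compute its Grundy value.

10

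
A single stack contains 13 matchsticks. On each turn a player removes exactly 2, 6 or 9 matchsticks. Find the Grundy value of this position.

Build the Grundy sequence with g(k) = mex{g(k−s) : s ∈ {2, 6, 9}, s ≤ k}:
k:     0  1  2  3  4  5  6  7  8  9 10 11 12 13
g(k):  0  0  1  1  0  0  1  1  0  2  1  3  0  2
So g(13) = 2.

2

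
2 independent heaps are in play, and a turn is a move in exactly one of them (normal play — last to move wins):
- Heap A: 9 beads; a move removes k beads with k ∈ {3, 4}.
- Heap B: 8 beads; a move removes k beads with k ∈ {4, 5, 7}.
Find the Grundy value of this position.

For heap A, compute g(0), g(1), … with moves {3, 4}:
g(0) = mex{} = 0
g(1) = mex{} = 0
g(2) = mex{} = 0
g(3) = mex{0} = 1
g(4) = mex{0} = 1
g(5) = mex{0} = 1
g(6) = mex{0,1} = 2
g(7) = mex{1} = 0
g(8) = mex{1} = 0
g(9) = mex{1,2} = 0
So g(9) = 0.
Grundy values for heap B (subtraction set {4, 5, 7}):
g(0) = mex{} = 0
g(1) = mex{} = 0
g(2) = mex{} = 0
g(3) = mex{} = 0
g(4) = mex{0} = 1
g(5) = mex{0} = 1
g(6) = mex{0} = 1
g(7) = mex{0} = 1
g(8) = mex{0,1} = 2
So g(8) = 2.
The value of a disjunctive sum is the nim-sum of the parts.
Combined value = 0 XOR 2 = 2.

2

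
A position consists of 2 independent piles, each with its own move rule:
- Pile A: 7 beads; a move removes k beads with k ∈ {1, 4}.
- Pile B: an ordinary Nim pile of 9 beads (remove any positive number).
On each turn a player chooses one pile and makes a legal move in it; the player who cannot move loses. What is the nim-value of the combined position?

9

For pile A, compute g(0), g(1), … with moves {1, 4}:
k:     0  1  2  3  4  5  6  7
g(k):  0  1  0  1  2  0  1  0
So g(7) = 0.
Pile B is a plain Nim pile of size 9, so its Grundy value is 9.
The value of a disjunctive sum is the nim-sum of the parts.
Combined value = 0 ⊕ 9 = 9.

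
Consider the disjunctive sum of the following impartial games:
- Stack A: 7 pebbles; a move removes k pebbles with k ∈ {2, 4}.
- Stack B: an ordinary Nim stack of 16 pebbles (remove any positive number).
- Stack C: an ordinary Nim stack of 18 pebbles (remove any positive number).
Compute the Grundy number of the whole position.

Grundy values for stack A (subtraction set {2, 4}):
k:     0  1  2  3  4  5  6  7
g(k):  0  0  1  1  2  2  0  0
So g(7) = 0.
Stack B is a plain Nim stack of size 16, so its Grundy value is 16.
Stack C is a plain Nim stack of size 18, so its Grundy value is 18.
By the Sprague-Grundy theorem, the Grundy value of a sum of independent games is the XOR of the component values.
Combined value = 0 XOR 16 XOR 18 = 2.

2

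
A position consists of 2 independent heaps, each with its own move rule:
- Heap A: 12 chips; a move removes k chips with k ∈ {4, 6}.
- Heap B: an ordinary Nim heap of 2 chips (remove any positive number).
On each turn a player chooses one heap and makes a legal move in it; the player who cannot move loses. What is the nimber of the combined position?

2

Build the Grundy sequence for heap A with g(k) = mex{g(k−s) : s ∈ {4, 6}, s ≤ k}:
g(0) = mex{} = 0
g(1) = mex{} = 0
g(2) = mex{} = 0
g(3) = mex{} = 0
g(4) = mex{0} = 1
g(5) = mex{0} = 1
g(6) = mex{0} = 1
g(7) = mex{0} = 1
g(8) = mex{0,1} = 2
g(9) = mex{0,1} = 2
g(10) = mex{1} = 0
g(11) = mex{1} = 0
g(12) = mex{1,2} = 0
So g(12) = 0.
Heap B is a plain Nim heap of size 2, so its Grundy value is 2.
By the Sprague-Grundy theorem, the Grundy value of a sum of independent games is the XOR of the component values.
Combined value = 0 XOR 2 = 2.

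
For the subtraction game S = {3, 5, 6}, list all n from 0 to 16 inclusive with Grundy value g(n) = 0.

Build the Grundy sequence with g(k) = mex{g(k−s) : s ∈ {3, 5, 6}, s ≤ k}:
k:     0  1  2  3  4  5  6  7  8  9 10 11 12 13 14 15 16
g(k):  0  0  0  1  1  1  2  2  2  0  0  0  1  1  1  2  2
The P-positions (g = 0) in 0..16 are 0, 1, 2, 9, 10, 11.

0, 1, 2, 9, 10, 11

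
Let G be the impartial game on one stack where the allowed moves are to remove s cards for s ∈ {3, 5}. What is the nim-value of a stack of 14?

2

Grundy values for subtraction set {3, 5}:
g(0) = mex{} = 0
g(1) = mex{} = 0
g(2) = mex{} = 0
g(3) = mex{0} = 1
g(4) = mex{0} = 1
g(5) = mex{0} = 1
g(6) = mex{0,1} = 2
g(7) = mex{0,1} = 2
g(8) = mex{1} = 0
g(9) = mex{1,2} = 0
g(10) = mex{1,2} = 0
g(11) = mex{0,2} = 1
g(12) = mex{0,2} = 1
g(13) = mex{0} = 1
g(14) = mex{0,1} = 2
So g(14) = 2.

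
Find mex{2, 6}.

0

0 is not in the set, so the mex is 0.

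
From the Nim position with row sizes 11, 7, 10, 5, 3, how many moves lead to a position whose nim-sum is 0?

0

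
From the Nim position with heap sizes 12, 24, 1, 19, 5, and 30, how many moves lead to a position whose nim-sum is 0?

3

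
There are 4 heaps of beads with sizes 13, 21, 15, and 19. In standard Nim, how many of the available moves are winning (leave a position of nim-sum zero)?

Compute the nim-sum pairwise:
13 ⊕ 21 = 24
24 ⊕ 15 = 23
23 ⊕ 19 = 4
The overall nim-sum is X = 4. A heap of size p has a winning move iff p XOR X < p (reduce it to p XOR X).
  13: 13 XOR 4 = 9 < 13 — winning move (to 9).
  21: 21 XOR 4 = 17 < 21 — winning move (to 17).
  15: 15 XOR 4 = 11 < 15 — winning move (to 11).
  19: 19 XOR 4 = 23 ≥ 19 — no move.
That gives 3 winning moves.

3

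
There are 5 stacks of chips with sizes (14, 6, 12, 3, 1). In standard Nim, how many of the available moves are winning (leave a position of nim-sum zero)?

Compute the nim-sum pairwise:
14 XOR 6 = 8
8 XOR 12 = 4
4 XOR 3 = 7
7 XOR 1 = 6
The overall nim-sum is X = 6. A stack of size p has a winning move iff p XOR X < p (reduce it to p XOR X).
  14: 14 XOR 6 = 8 < 14 — winning move (to 8).
  6: 6 XOR 6 = 0 < 6 — winning move (to 0).
  12: 12 XOR 6 = 10 < 12 — winning move (to 10).
  3: 3 XOR 6 = 5 ≥ 3 — no move.
  1: 1 XOR 6 = 7 ≥ 1 — no move.
That gives 3 winning moves.

3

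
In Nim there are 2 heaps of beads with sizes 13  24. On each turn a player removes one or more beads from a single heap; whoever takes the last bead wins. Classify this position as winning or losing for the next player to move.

Nim-sum: 13 ⊕ 24 = 21.
The nim-sum is 21 ≠ 0, so this is an N-position: the player to move can win.

Winning position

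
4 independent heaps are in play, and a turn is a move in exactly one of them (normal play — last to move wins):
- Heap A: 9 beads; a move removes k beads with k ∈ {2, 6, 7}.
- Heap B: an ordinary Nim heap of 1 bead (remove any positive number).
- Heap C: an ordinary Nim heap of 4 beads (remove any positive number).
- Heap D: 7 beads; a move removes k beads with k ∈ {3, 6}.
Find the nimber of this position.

7

Build the Grundy sequence for heap A with g(k) = mex{g(k−s) : s ∈ {2, 6, 7}, s ≤ k}:
g(0) = mex{} = 0
g(1) = mex{} = 0
g(2) = mex{0} = 1
g(3) = mex{0} = 1
g(4) = mex{1} = 0
g(5) = mex{1} = 0
g(6) = mex{0} = 1
g(7) = mex{0} = 1
g(8) = mex{0,1} = 2
g(9) = mex{1} = 0
So g(9) = 0.
Heap B is a plain Nim heap of size 1, so its Grundy value is 1.
Heap C is a plain Nim heap of size 4, so its Grundy value is 4.
Grundy values for heap D (subtraction set {3, 6}):
k:     0  1  2  3  4  5  6  7
g(k):  0  0  0  1  1  1  2  2
So g(7) = 2.
By the Sprague-Grundy theorem, the Grundy value of a sum of independent games is the XOR of the component values.
Combined value = 0 ⊕ 1 ⊕ 4 ⊕ 2 = 7.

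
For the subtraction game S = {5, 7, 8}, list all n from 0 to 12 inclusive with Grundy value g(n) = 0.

Compute g(0), g(1), … for moves {5, 7, 8}:
g(0) = mex{} = 0
g(1) = mex{} = 0
g(2) = mex{} = 0
g(3) = mex{} = 0
g(4) = mex{} = 0
g(5) = mex{0} = 1
g(6) = mex{0} = 1
g(7) = mex{0} = 1
g(8) = mex{0} = 1
g(9) = mex{0} = 1
g(10) = mex{0,1} = 2
g(11) = mex{0,1} = 2
g(12) = mex{0,1} = 2
The P-positions (g = 0) in 0..12 are 0, 1, 2, 3, 4.

0, 1, 2, 3, 4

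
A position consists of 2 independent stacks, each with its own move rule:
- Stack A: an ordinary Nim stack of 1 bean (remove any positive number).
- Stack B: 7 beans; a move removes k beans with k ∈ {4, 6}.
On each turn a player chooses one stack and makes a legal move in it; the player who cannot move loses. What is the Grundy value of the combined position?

Stack A is a plain Nim stack of size 1, so its Grundy value is 1.
Grundy values for stack B (subtraction set {4, 6}):
k:     0  1  2  3  4  5  6  7
g(k):  0  0  0  0  1  1  1  1
So g(7) = 1.
By the Sprague-Grundy theorem, the Grundy value of a sum of independent games is the XOR of the component values.
Combined value = 1 XOR 1 = 0.

0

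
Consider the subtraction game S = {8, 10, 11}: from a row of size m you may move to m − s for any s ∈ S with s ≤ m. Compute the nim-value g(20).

0

Build the Grundy sequence with g(k) = mex{g(k−s) : s ∈ {8, 10, 11}, s ≤ k}:
k:     0  1  2  3  4  5  6  7  8  9 10 11 12 13 14 15 16 17 18 19 20
g(k):  0  0  0  0  0  0  0  0  1  1  1  1  1  1  1  1  2  2  2  0  0
So g(20) = 0.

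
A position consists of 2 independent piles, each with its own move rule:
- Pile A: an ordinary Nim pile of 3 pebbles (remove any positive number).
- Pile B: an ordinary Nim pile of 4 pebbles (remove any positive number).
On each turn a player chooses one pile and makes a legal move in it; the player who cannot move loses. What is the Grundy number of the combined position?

Pile A is a plain Nim pile of size 3, so its Grundy value is 3.
Pile B is a plain Nim pile of size 4, so its Grundy value is 4.
By the Sprague-Grundy theorem, the Grundy value of a sum of independent games is the XOR of the component values.
Combined value = 3 XOR 4 = 7.

7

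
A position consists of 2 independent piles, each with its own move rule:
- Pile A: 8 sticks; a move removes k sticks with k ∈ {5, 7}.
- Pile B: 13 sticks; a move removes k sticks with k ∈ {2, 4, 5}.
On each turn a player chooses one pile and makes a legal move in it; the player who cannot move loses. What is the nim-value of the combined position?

2

For pile A, compute g(0), g(1), … with moves {5, 7}:
k:     0  1  2  3  4  5  6  7  8
g(k):  0  0  0  0  0  1  1  1  1
So g(8) = 1.
Build the Grundy sequence for pile B with g(k) = mex{g(k−s) : s ∈ {2, 4, 5}, s ≤ k}:
g(0) = mex{} = 0
g(1) = mex{} = 0
g(2) = mex{0} = 1
g(3) = mex{0} = 1
g(4) = mex{0,1} = 2
g(5) = mex{0,1} = 2
g(6) = mex{0,1,2} = 3
g(7) = mex{1,2} = 0
g(8) = mex{1,2,3} = 0
g(9) = mex{0,2} = 1
g(10) = mex{0,2,3} = 1
g(11) = mex{0,1,3} = 2
g(12) = mex{0,1} = 2
g(13) = mex{0,1,2} = 3
So g(13) = 3.
The value of a disjunctive sum is the nim-sum of the parts.
Combined value = 1 ⊕ 3 = 2.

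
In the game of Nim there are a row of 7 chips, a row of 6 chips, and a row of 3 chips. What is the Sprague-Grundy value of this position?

2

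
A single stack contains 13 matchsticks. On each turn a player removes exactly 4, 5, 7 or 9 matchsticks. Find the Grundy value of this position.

Grundy values for subtraction set {4, 5, 7, 9}:
k:     0  1  2  3  4  5  6  7  8  9 10 11 12 13
g(k):  0  0  0  0  1  1  1  1  2  2  2  2  3  0
So g(13) = 0.

0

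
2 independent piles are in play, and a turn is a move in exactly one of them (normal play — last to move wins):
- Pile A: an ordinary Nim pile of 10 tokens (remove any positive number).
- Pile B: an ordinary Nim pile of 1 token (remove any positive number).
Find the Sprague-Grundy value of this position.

Pile A is a plain Nim pile of size 10, so its Grundy value is 10.
Pile B is a plain Nim pile of size 1, so its Grundy value is 1.
The value of a disjunctive sum is the nim-sum of the parts.
Combined value = 10 XOR 1 = 11.

11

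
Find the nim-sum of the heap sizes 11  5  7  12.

5

Nim-sum: 11 ^ 5 ^ 7 ^ 12 = 5.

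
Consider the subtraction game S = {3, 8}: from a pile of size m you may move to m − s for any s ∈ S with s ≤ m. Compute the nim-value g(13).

Build the Grundy sequence with g(k) = mex{g(k−s) : s ∈ {3, 8}, s ≤ k}:
k:     0  1  2  3  4  5  6  7  8  9 10 11 12 13
g(k):  0  0  0  1  1  1  0  0  2  1  1  0  0  0
So g(13) = 0.

0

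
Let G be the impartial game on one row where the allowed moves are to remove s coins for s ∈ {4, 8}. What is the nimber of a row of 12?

0

Compute g(0), g(1), … for moves {4, 8}:
k:     0  1  2  3  4  5  6  7  8  9 10 11 12
g(k):  0  0  0  0  1  1  1  1  2  2  2  2  0
So g(12) = 0.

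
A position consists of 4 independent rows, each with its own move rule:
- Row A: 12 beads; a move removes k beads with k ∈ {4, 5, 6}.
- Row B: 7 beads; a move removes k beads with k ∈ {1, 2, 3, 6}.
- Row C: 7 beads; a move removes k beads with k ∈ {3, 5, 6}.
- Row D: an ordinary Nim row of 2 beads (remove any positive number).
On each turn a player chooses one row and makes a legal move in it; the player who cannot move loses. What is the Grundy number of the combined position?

Grundy values for row A (subtraction set {4, 5, 6}):
g(0) = mex{} = 0
g(1) = mex{} = 0
g(2) = mex{} = 0
g(3) = mex{} = 0
g(4) = mex{0} = 1
g(5) = mex{0} = 1
g(6) = mex{0} = 1
g(7) = mex{0} = 1
g(8) = mex{0,1} = 2
g(9) = mex{0,1} = 2
g(10) = mex{1} = 0
g(11) = mex{1} = 0
g(12) = mex{1,2} = 0
So g(12) = 0.
Build the Grundy sequence for row B with g(k) = mex{g(k−s) : s ∈ {1, 2, 3, 6}, s ≤ k}:
k:     0  1  2  3  4  5  6  7
g(k):  0  1  2  3  0  1  2  3
So g(7) = 3.
Build the Grundy sequence for row C with g(k) = mex{g(k−s) : s ∈ {3, 5, 6}, s ≤ k}:
k:     0  1  2  3  4  5  6  7
g(k):  0  0  0  1  1  1  2  2
So g(7) = 2.
Row D is a plain Nim row of size 2, so its Grundy value is 2.
The value of a disjunctive sum is the nim-sum of the parts.
Combined value = 0 XOR 3 XOR 2 XOR 2 = 3.

3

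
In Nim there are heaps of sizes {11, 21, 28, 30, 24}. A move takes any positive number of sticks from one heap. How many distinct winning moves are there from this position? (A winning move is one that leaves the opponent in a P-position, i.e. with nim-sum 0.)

Compute the nim-sum pairwise:
11 ⊕ 21 = 30
30 ⊕ 28 = 2
2 ⊕ 30 = 28
28 ⊕ 24 = 4
The overall nim-sum is X = 4. A heap of size p has a winning move iff p XOR X < p (reduce it to p XOR X).
  11: 11 XOR 4 = 15 ≥ 11 — no move.
  21: 21 XOR 4 = 17 < 21 — winning move (to 17).
  28: 28 XOR 4 = 24 < 28 — winning move (to 24).
  30: 30 XOR 4 = 26 < 30 — winning move (to 26).
  24: 24 XOR 4 = 28 ≥ 24 — no move.
That gives 3 winning moves.

3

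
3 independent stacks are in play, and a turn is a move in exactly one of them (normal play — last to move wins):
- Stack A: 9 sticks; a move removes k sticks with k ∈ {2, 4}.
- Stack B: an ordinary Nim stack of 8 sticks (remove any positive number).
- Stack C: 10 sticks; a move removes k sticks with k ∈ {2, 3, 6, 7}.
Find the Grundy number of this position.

Build the Grundy sequence for stack A with g(k) = mex{g(k−s) : s ∈ {2, 4}, s ≤ k}:
k:     0  1  2  3  4  5  6  7  8  9
g(k):  0  0  1  1  2  2  0  0  1  1
So g(9) = 1.
Stack B is a plain Nim stack of size 8, so its Grundy value is 8.
Grundy values for stack C (subtraction set {2, 3, 6, 7}):
k:     0  1  2  3  4  5  6  7  8  9 10
g(k):  0  0  1  1  2  0  3  1  2  0  0
So g(10) = 0.
The value of a disjunctive sum is the nim-sum of the parts.
Combined value = 1 XOR 8 XOR 0 = 9.

9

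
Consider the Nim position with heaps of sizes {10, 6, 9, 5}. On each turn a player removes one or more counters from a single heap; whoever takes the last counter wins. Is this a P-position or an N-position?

Compute the nim-sum pairwise:
10 ⊕ 6 = 12
12 ⊕ 9 = 5
5 ⊕ 5 = 0
The nim-sum is 0, so this is a P-position: the player to move is in a losing position under optimal play.

P-position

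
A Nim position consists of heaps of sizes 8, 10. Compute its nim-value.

2

Compute the nim-sum pairwise:
8 XOR 10 = 2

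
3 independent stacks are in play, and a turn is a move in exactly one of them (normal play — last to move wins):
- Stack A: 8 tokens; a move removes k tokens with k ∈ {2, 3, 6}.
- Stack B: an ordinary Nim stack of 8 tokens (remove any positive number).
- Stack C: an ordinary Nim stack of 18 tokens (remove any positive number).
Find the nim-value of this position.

Build the Grundy sequence for stack A with g(k) = mex{g(k−s) : s ∈ {2, 3, 6}, s ≤ k}:
g(0) = mex{} = 0
g(1) = mex{} = 0
g(2) = mex{0} = 1
g(3) = mex{0} = 1
g(4) = mex{0,1} = 2
g(5) = mex{1} = 0
g(6) = mex{0,1,2} = 3
g(7) = mex{0,2} = 1
g(8) = mex{0,1,3} = 2
So g(8) = 2.
Stack B is a plain Nim stack of size 8, so its Grundy value is 8.
Stack C is a plain Nim stack of size 18, so its Grundy value is 18.
By the Sprague-Grundy theorem, the Grundy value of a sum of independent games is the XOR of the component values.
Combined value = 2 XOR 8 XOR 18 = 24.

24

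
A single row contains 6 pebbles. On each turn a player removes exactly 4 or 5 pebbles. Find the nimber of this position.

1

Compute g(0), g(1), … for moves {4, 5}:
g(0) = mex{} = 0
g(1) = mex{} = 0
g(2) = mex{} = 0
g(3) = mex{} = 0
g(4) = mex{0} = 1
g(5) = mex{0} = 1
g(6) = mex{0} = 1
So g(6) = 1.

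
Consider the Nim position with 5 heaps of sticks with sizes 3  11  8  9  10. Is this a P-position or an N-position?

N-position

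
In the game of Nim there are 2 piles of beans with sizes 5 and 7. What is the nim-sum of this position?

2

Nim-sum: 5 XOR 7 = 2.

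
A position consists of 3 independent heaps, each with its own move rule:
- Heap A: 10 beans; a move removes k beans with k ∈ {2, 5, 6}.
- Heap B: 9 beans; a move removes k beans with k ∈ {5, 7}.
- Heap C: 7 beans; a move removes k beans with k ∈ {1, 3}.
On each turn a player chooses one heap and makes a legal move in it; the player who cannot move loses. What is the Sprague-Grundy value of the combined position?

1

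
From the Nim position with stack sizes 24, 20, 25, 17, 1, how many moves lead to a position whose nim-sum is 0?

Compute the nim-sum pairwise:
24 XOR 20 = 12
12 XOR 25 = 21
21 XOR 17 = 4
4 XOR 1 = 5
The overall nim-sum is X = 5. A stack of size p has a winning move iff p XOR X < p (reduce it to p XOR X).
  24: 24 XOR 5 = 29 ≥ 24 — no move.
  20: 20 XOR 5 = 17 < 20 — winning move (to 17).
  25: 25 XOR 5 = 28 ≥ 25 — no move.
  17: 17 XOR 5 = 20 ≥ 17 — no move.
  1: 1 XOR 5 = 4 ≥ 1 — no move.
That gives 1 winning move.

1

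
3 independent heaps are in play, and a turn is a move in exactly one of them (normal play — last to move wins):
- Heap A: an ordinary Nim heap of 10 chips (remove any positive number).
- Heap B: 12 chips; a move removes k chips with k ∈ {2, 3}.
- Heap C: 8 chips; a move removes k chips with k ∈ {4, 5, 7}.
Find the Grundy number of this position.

Heap A is a plain Nim heap of size 10, so its Grundy value is 10.
Build the Grundy sequence for heap B with g(k) = mex{g(k−s) : s ∈ {2, 3}, s ≤ k}:
g(0) = mex{} = 0
g(1) = mex{} = 0
g(2) = mex{0} = 1
g(3) = mex{0} = 1
g(4) = mex{0,1} = 2
g(5) = mex{1} = 0
g(6) = mex{1,2} = 0
g(7) = mex{0,2} = 1
g(8) = mex{0} = 1
g(9) = mex{0,1} = 2
g(10) = mex{1} = 0
g(11) = mex{1,2} = 0
g(12) = mex{0,2} = 1
So g(12) = 1.
For heap C, compute g(0), g(1), … with moves {4, 5, 7}:
g(0) = mex{} = 0
g(1) = mex{} = 0
g(2) = mex{} = 0
g(3) = mex{} = 0
g(4) = mex{0} = 1
g(5) = mex{0} = 1
g(6) = mex{0} = 1
g(7) = mex{0} = 1
g(8) = mex{0,1} = 2
So g(8) = 2.
The value of a disjunctive sum is the nim-sum of the parts.
Combined value = 10 ⊕ 1 ⊕ 2 = 9.

9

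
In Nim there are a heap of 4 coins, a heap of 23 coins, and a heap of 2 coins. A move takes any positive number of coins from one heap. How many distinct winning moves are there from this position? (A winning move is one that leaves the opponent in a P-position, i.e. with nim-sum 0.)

1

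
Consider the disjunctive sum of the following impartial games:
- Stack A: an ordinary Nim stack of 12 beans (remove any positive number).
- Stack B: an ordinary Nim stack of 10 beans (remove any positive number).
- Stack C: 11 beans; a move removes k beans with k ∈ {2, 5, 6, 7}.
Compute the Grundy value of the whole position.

Stack A is a plain Nim stack of size 12, so its Grundy value is 12.
Stack B is a plain Nim stack of size 10, so its Grundy value is 10.
For stack C, compute g(0), g(1), … with moves {2, 5, 6, 7}:
g(0) = mex{} = 0
g(1) = mex{} = 0
g(2) = mex{0} = 1
g(3) = mex{0} = 1
g(4) = mex{1} = 0
g(5) = mex{0,1} = 2
g(6) = mex{0} = 1
g(7) = mex{0,1,2} = 3
g(8) = mex{0,1} = 2
g(9) = mex{0,1,3} = 2
g(10) = mex{0,1,2} = 3
g(11) = mex{0,1,2} = 3
So g(11) = 3.
By the Sprague-Grundy theorem, the Grundy value of a sum of independent games is the XOR of the component values.
Combined value = 12 XOR 10 XOR 3 = 5.

5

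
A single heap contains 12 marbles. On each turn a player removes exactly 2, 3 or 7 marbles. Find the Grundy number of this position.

1

Compute g(0), g(1), … for moves {2, 3, 7}:
g(0) = mex{} = 0
g(1) = mex{} = 0
g(2) = mex{0} = 1
g(3) = mex{0} = 1
g(4) = mex{0,1} = 2
g(5) = mex{1} = 0
g(6) = mex{1,2} = 0
g(7) = mex{0,2} = 1
g(8) = mex{0} = 1
g(9) = mex{0,1} = 2
g(10) = mex{1} = 0
g(11) = mex{1,2} = 0
g(12) = mex{0,2} = 1
So g(12) = 1.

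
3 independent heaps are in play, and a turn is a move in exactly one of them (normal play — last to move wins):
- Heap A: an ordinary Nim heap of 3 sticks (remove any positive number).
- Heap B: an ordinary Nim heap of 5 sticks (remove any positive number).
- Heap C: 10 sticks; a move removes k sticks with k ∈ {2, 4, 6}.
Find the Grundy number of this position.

Heap A is a plain Nim heap of size 3, so its Grundy value is 3.
Heap B is a plain Nim heap of size 5, so its Grundy value is 5.
For heap C, compute g(0), g(1), … with moves {2, 4, 6}:
g(0) = mex{} = 0
g(1) = mex{} = 0
g(2) = mex{0} = 1
g(3) = mex{0} = 1
g(4) = mex{0,1} = 2
g(5) = mex{0,1} = 2
g(6) = mex{0,1,2} = 3
g(7) = mex{0,1,2} = 3
g(8) = mex{1,2,3} = 0
g(9) = mex{1,2,3} = 0
g(10) = mex{0,2,3} = 1
So g(10) = 1.
By the Sprague-Grundy theorem, the Grundy value of a sum of independent games is the XOR of the component values.
Combined value = 3 ⊕ 5 ⊕ 1 = 7.

7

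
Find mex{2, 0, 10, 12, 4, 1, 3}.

5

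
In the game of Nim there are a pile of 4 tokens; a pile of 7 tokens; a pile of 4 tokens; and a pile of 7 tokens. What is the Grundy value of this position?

Compute the nim-sum pairwise:
4 ⊕ 7 = 3
3 ⊕ 4 = 7
7 ⊕ 7 = 0

0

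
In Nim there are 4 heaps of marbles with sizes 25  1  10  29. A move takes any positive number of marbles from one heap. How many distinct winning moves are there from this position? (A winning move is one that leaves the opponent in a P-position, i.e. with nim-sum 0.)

3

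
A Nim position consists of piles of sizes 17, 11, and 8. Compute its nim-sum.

Bitwise XOR of the heap sizes:
  10001  (17)
  01011  (11)
  01000  (8)
  -----
  10010  (18)

18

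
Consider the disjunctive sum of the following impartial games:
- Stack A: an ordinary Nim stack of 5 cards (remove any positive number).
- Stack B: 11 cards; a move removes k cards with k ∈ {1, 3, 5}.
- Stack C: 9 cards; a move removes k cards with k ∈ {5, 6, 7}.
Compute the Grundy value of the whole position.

5

Stack A is a plain Nim stack of size 5, so its Grundy value is 5.
Grundy values for stack B (subtraction set {1, 3, 5}):
k:     0  1  2  3  4  5  6  7  8  9 10 11
g(k):  0  1  0  1  0  1  0  1  0  1  0  1
So g(11) = 1.
For stack C, compute g(0), g(1), … with moves {5, 6, 7}:
g(0) = mex{} = 0
g(1) = mex{} = 0
g(2) = mex{} = 0
g(3) = mex{} = 0
g(4) = mex{} = 0
g(5) = mex{0} = 1
g(6) = mex{0} = 1
g(7) = mex{0} = 1
g(8) = mex{0} = 1
g(9) = mex{0} = 1
So g(9) = 1.
By the Sprague-Grundy theorem, the Grundy value of a sum of independent games is the XOR of the component values.
Combined value = 5 XOR 1 XOR 1 = 5.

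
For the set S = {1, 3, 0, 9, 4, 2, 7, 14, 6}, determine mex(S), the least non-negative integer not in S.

The values 0, 1, 2, 3, 4 are all present; 5 is the first non-negative integer missing from the set.

5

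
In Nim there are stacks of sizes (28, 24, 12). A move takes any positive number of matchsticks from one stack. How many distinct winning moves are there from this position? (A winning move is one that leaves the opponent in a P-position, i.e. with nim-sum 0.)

Compute the nim-sum pairwise:
28 ⊕ 24 = 4
4 ⊕ 12 = 8
The overall nim-sum is X = 8. A stack of size p has a winning move iff p XOR X < p (reduce it to p XOR X).
  28: 28 XOR 8 = 20 < 28 — winning move (to 20).
  24: 24 XOR 8 = 16 < 24 — winning move (to 16).
  12: 12 XOR 8 = 4 < 12 — winning move (to 4).
That gives 3 winning moves.

3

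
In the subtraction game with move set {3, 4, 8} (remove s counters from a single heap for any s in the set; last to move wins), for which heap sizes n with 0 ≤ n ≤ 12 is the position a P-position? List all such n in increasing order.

0, 1, 2, 7, 12

Grundy values for subtraction set {3, 4, 8}:
k:     0  1  2  3  4  5  6  7  8  9 10 11 12
g(k):  0  0  0  1  1  1  2  0  2  3  1  3  0
The P-positions (g = 0) in 0..12 are 0, 1, 2, 7, 12.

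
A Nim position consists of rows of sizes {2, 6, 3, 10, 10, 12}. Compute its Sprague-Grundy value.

11

Compute the nim-sum pairwise:
2 ⊕ 6 = 4
4 ⊕ 3 = 7
7 ⊕ 10 = 13
13 ⊕ 10 = 7
7 ⊕ 12 = 11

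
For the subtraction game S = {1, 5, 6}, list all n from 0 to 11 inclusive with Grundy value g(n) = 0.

0, 2, 4, 11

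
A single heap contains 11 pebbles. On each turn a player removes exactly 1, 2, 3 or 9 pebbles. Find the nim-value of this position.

3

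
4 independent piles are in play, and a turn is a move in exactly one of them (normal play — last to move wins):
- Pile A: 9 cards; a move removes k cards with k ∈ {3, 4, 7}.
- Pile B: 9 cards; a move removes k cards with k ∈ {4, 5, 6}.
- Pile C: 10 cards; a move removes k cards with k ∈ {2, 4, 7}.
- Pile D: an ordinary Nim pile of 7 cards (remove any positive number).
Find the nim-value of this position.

4

Grundy values for pile A (subtraction set {3, 4, 7}):
g(0) = mex{} = 0
g(1) = mex{} = 0
g(2) = mex{} = 0
g(3) = mex{0} = 1
g(4) = mex{0} = 1
g(5) = mex{0} = 1
g(6) = mex{0,1} = 2
g(7) = mex{0,1} = 2
g(8) = mex{0,1} = 2
g(9) = mex{0,1,2} = 3
So g(9) = 3.
Grundy values for pile B (subtraction set {4, 5, 6}):
k:     0  1  2  3  4  5  6  7  8  9
g(k):  0  0  0  0  1  1  1  1  2  2
So g(9) = 2.
Build the Grundy sequence for pile C with g(k) = mex{g(k−s) : s ∈ {2, 4, 7}, s ≤ k}:
k:     0  1  2  3  4  5  6  7  8  9 10
g(k):  0  0  1  1  2  2  0  3  1  0  2
So g(10) = 2.
Pile D is a plain Nim pile of size 7, so its Grundy value is 7.
By the Sprague-Grundy theorem, the Grundy value of a sum of independent games is the XOR of the component values.
Combined value = 3 XOR 2 XOR 2 XOR 7 = 4.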